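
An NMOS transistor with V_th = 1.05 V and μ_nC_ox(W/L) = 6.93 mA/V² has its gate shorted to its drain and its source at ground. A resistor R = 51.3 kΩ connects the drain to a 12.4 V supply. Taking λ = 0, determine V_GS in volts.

V_GS = 1.30 V

With gate tied to drain, V_GS = V_DS ≥ V_GS − V_th, so the device is in saturation.
KCL at the drain: ½ k_n (V_GS − V_th)² = (V_DD − V_GS)/R.
Let x = V_GS − 1.05. Then 178 x² + x − 11.35 = 0, giving x = 0.25 V (positive root), so V_GS = 1.3 V.
I_D = (V_DD − V_GS)/R = (12.4 − 1.3) / 51.3 = 0.216 mA.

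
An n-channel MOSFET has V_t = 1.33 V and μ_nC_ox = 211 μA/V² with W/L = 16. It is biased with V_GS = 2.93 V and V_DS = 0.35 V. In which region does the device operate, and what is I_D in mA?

k_n = μ_nC_ox · (W/L) = 3.376 mA/V².
V_ov = V_GS − V_t = 2.93 − 1.33 = 1.6 V.
Since V_DS = 0.35 V < V_ov = 1.6 V, the device is in the triode region.
I_D = k_n [V_ov · V_DS − ½ V_DS²] = 3.376 × [1.6 × 0.35 − 0.5 × 0.35²] = 1.68 mA.

Triode; I_D = 1.68 mA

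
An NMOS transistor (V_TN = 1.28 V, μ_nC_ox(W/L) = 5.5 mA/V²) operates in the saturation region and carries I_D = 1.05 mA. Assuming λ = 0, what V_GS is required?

V_GS = 1.90 V

In saturation I_D = ½ k_n (V_GS − V_TN)², so V_GS − V_TN = √(2 I_D / k_n) = √(2 × 1.05 / 5.5) = 0.618 V.
V_GS = 1.28 + 0.618 = 1.9 V.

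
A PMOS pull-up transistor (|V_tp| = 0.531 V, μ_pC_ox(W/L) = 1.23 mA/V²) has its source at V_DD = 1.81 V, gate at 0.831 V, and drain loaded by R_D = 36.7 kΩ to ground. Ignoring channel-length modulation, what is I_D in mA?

I_D = 0.0467 mA

V_SG = V_DD − V_G = 1.81 − 0.831 = 0.979 V, so V_ov = 0.979 − 0.531 = 0.448 V.
Assume saturation: I_D = ½ k_p V_ov² = 0.5 × 1.23 × 0.448² = 0.123 mA, giving V_SD = V_DD − I_D R_D = 1.81 − 0.123 × 36.7 = -2.72 V.
But -2.72 V < V_ov = 0.448 V, so the device is actually in triode.
In triode I_D = k_p[V_ov V_SD − ½ V_SD²] and I_D = (V_DD − V_SD)/R_D. Equating: 22.6 V_SD² − 21.22 V_SD + 1.81 = 0, giving V_SD = 0.0949 V (the root below V_ov).
I_D = (1.81 − 0.0949) / 36.7 = 0.0467 mA.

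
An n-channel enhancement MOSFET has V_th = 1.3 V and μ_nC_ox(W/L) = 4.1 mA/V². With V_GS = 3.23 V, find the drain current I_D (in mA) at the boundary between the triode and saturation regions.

At the boundary V_DS = V_ov = V_GS − V_th = 3.23 − 1.3 = 1.93 V.
I_D = ½ k_n V_ov² = 0.5 × 4.1 × 1.93² = 7.64 mA.

I_D = 7.64 mA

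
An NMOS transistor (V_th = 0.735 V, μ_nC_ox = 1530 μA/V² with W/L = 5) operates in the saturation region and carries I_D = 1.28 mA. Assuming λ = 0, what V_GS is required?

V_GS = 1.31 V

k_n = μ_nC_ox · (W/L) = 7.65 mA/V².
In saturation I_D = ½ k_n (V_GS − V_th)², so V_GS − V_th = √(2 I_D / k_n) = √(2 × 1.28 / 7.65) = 0.578 V.
V_GS = 0.735 + 0.578 = 1.31 V.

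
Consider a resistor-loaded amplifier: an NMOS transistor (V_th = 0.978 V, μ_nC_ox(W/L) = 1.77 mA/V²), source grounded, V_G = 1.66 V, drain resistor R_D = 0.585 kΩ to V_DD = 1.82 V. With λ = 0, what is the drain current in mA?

V_GS = V_G = 1.66 V, so V_ov = 1.66 − 0.978 = 0.682 V.
Assume saturation: I_D = ½ k_n V_ov² = 0.5 × 1.77 × 0.682² = 0.412 mA, giving V_DS = V_DD − I_D R_D = 1.82 − 0.412 × 0.585 = 1.58 V.
V_DS = 1.58 V ≥ V_ov = 0.682 V, confirming saturation.

I_D = 0.412 mA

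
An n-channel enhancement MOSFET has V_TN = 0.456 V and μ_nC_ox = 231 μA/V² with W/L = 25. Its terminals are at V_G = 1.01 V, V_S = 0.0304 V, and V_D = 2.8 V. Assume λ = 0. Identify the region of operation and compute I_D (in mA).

Saturation; I_D = 0.792 mA

V_GS = V_G − V_S = 1.01 − 0.0304 = 0.98 V; V_DS = V_D − V_S = 2.8 − 0.0304 = 2.77 V.
k_n = μ_nC_ox · (W/L) = 5.775 mA/V².
V_ov = V_GS − V_TN = 0.98 − 0.456 = 0.524 V.
Since V_DS = 2.77 V ≥ V_ov = 0.524 V, the device is in saturation.
I_D = ½ k_n V_ov² = 0.5 × 5.775 × 0.524² = 0.792 mA.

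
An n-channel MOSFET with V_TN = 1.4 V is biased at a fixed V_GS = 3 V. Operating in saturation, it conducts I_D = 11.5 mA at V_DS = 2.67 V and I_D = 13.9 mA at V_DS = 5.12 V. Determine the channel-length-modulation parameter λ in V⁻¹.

With V_GS fixed, I_D ∝ (1 + λ V_DS) in saturation, so I_D2/I_D1 = (1 + λ V_DS2)/(1 + λ V_DS1).
13.9/11.5 = 1.209 = (1 + 5.12 λ)/(1 + 2.67 λ).
Solving: λ (I_D1 V_DS2 − I_D2 V_DS1) = I_D2 − I_D1, so λ = (13.9 − 11.5) / (11.5 × 5.12 − 13.9 × 2.67) = 2.4 / 21.8 = 0.11 V⁻¹.

λ = 0.110 V⁻¹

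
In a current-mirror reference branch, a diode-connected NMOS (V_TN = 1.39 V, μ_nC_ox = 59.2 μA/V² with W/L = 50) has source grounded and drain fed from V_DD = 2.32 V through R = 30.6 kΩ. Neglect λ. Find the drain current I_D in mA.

I_D = 0.0261 mA

With gate tied to drain, V_GS = V_DS ≥ V_GS − V_TN, so the device is in saturation.
k_n = μ_nC_ox · (W/L) = 2.96 mA/V².
KCL at the drain: ½ k_n (V_GS − V_TN)² = (V_DD − V_GS)/R.
Let x = V_GS − 1.39. Then 45.3 x² + x − 0.93 = 0, giving x = 0.133 V (positive root), so V_GS = 1.52 V.
I_D = (V_DD − V_GS)/R = (2.32 − 1.52) / 30.6 = 0.0261 mA.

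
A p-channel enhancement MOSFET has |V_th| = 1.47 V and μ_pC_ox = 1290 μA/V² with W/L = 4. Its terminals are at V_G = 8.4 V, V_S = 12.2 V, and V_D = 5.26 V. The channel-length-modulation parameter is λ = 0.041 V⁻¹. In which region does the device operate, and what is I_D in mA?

Saturation; I_D = 18.0 mA

V_SG = V_S − V_G = 12.2 − 8.4 = 3.8 V; V_SD = V_S − V_D = 12.2 − 5.26 = 6.94 V.
k_p = μ_pC_ox · (W/L) = 5.16 mA/V².
V_ov = V_SG − |V_th| = 3.8 − 1.47 = 2.33 V.
Since V_SD = 6.94 V ≥ V_ov = 2.33 V, the device is in saturation.
I_D = ½ k_p V_ov² (1 + λ V_SD) = 0.5 × 5.16 × 2.33² × (1 + 0.041 × 6.94) = 18 mA.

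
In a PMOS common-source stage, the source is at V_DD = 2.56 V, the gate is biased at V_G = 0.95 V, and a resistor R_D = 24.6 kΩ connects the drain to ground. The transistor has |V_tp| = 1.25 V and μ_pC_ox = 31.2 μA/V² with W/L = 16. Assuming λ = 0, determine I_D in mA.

I_D = 0.0323 mA

V_SG = V_DD − V_G = 2.56 − 0.95 = 1.61 V, so V_ov = 1.61 − 1.25 = 0.36 V.
k_p = μ_pC_ox · (W/L) = 0.4992 mA/V².
Assume saturation: I_D = ½ k_p V_ov² = 0.5 × 0.4992 × 0.36² = 0.0323 mA, giving V_SD = V_DD − I_D R_D = 2.56 − 0.0323 × 24.6 = 1.76 V.
V_SD = 1.76 V ≥ V_ov = 0.36 V, confirming saturation.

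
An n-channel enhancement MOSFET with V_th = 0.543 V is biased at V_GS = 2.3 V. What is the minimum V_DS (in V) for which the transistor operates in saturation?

V_DS,sat = 1.76 V

The boundary between triode and saturation is V_DS = V_GS − V_th = V_ov.
V_ov = 2.3 − 0.543 = 1.76 V.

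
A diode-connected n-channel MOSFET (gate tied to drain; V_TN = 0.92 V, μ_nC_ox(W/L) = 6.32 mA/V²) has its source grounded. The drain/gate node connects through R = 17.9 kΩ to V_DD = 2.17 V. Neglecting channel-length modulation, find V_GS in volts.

With gate tied to drain, V_GS = V_DS ≥ V_GS − V_TN, so the device is in saturation.
KCL at the drain: ½ k_n (V_GS − V_TN)² = (V_DD − V_GS)/R.
Let x = V_GS − 0.92. Then 56.6 x² + x − 1.25 = 0, giving x = 0.14 V (positive root), so V_GS = 1.06 V.
I_D = (V_DD − V_GS)/R = (2.17 − 1.06) / 17.9 = 0.062 mA.

V_GS = 1.06 V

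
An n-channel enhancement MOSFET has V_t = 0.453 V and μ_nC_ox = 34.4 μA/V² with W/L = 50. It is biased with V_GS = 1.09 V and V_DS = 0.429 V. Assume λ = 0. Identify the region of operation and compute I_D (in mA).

Triode; I_D = 0.312 mA

k_n = μ_nC_ox · (W/L) = 1.72 mA/V².
V_ov = V_GS − V_t = 1.09 − 0.453 = 0.637 V.
Since V_DS = 0.429 V < V_ov = 0.637 V, the device is in the triode region.
I_D = k_n [V_ov · V_DS − ½ V_DS²] = 1.72 × [0.637 × 0.429 − 0.5 × 0.429²] = 0.312 mA.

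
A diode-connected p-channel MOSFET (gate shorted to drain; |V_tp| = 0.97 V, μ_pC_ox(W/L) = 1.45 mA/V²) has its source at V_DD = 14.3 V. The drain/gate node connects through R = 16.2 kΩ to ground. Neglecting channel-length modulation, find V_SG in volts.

V_SG = 1.99 V

With gate tied to drain, V_SG = V_SD ≥ V_SG − |V_tp|, so the device is in saturation.
KCL at the drain: ½ k_p (V_SG − |V_tp|)² = (V_DD − V_SG)/R.
Let x = V_SG − 0.97. Then 11.7 x² + x − 13.33 = 0, giving x = 1.02 V (positive root), so V_SG = 1.99 V.
I_D = (V_DD − V_SG)/R = (14.3 − 1.99) / 16.2 = 0.76 mA.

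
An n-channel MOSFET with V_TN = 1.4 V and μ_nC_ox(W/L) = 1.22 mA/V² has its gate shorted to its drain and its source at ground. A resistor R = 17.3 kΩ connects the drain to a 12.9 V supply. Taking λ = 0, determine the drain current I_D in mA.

I_D = 0.607 mA

With gate tied to drain, V_GS = V_DS ≥ V_GS − V_TN, so the device is in saturation.
KCL at the drain: ½ k_n (V_GS − V_TN)² = (V_DD − V_GS)/R.
Let x = V_GS − 1.4. Then 10.6 x² + x − 11.5 = 0, giving x = 0.998 V (positive root), so V_GS = 2.4 V.
I_D = (V_DD − V_GS)/R = (12.9 − 2.4) / 17.3 = 0.607 mA.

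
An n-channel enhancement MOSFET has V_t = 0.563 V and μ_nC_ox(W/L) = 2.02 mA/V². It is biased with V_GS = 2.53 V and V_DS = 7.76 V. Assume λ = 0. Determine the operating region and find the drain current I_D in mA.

V_ov = V_GS − V_t = 2.53 − 0.563 = 1.97 V.
Since V_DS = 7.76 V ≥ V_ov = 1.97 V, the device is in saturation.
I_D = ½ k_n V_ov² = 0.5 × 2.02 × 1.97² = 3.91 mA.

Saturation; I_D = 3.91 mA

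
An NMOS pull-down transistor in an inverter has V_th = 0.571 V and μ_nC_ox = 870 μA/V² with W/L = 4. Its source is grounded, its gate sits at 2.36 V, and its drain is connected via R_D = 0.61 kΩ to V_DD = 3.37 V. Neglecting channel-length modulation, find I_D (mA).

V_GS = V_G = 2.36 V, so V_ov = 2.36 − 0.571 = 1.79 V.
k_n = μ_nC_ox · (W/L) = 3.48 mA/V².
Assume saturation: I_D = ½ k_n V_ov² = 0.5 × 3.48 × 1.79² = 5.57 mA, giving V_DS = V_DD − I_D R_D = 3.37 − 5.57 × 0.61 = -0.027 V.
But -0.027 V < V_ov = 1.79 V, so the device is actually in triode.
In triode I_D = k_n[V_ov V_DS − ½ V_DS²] and I_D = (V_DD − V_DS)/R_D. Equating: 1.06 V_DS² − 4.798 V_DS + 3.37 = 0, giving V_DS = 0.87 V (the root below V_ov).
I_D = (3.37 − 0.87) / 0.61 = 4.1 mA.

I_D = 4.10 mA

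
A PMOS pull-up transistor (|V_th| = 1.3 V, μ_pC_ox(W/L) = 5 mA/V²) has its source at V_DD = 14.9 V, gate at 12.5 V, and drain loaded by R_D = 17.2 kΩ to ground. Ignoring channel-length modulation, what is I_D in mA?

V_SG = V_DD − V_G = 14.9 − 12.5 = 2.4 V, so V_ov = 2.4 − 1.3 = 1.1 V.
Assume saturation: I_D = ½ k_p V_ov² = 0.5 × 5 × 1.1² = 3.03 mA, giving V_SD = V_DD − I_D R_D = 14.9 − 3.03 × 17.2 = -37.1 V.
But -37.1 V < V_ov = 1.1 V, so the device is actually in triode.
In triode I_D = k_p[V_ov V_SD − ½ V_SD²] and I_D = (V_DD − V_SD)/R_D. Equating: 43 V_SD² − 95.6 V_SD + 14.9 = 0, giving V_SD = 0.169 V (the root below V_ov).
I_D = (14.9 − 0.169) / 17.2 = 0.856 mA.

I_D = 0.856 mA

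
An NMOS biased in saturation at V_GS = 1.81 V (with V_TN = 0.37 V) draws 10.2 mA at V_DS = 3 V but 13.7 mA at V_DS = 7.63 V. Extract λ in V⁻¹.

λ = 0.0953 V⁻¹

With V_GS fixed, I_D ∝ (1 + λ V_DS) in saturation, so I_D2/I_D1 = (1 + λ V_DS2)/(1 + λ V_DS1).
13.7/10.2 = 1.343 = (1 + 7.63 λ)/(1 + 3 λ).
Solving: λ (I_D1 V_DS2 − I_D2 V_DS1) = I_D2 − I_D1, so λ = (13.7 − 10.2) / (10.2 × 7.63 − 13.7 × 3) = 3.5 / 36.7 = 0.0953 V⁻¹.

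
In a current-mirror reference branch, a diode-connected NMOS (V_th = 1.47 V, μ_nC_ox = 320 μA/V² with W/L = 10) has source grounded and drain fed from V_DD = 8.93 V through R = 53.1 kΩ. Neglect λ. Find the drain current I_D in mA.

I_D = 0.135 mA

With gate tied to drain, V_GS = V_DS ≥ V_GS − V_th, so the device is in saturation.
k_n = μ_nC_ox · (W/L) = 3.2 mA/V².
KCL at the drain: ½ k_n (V_GS − V_th)² = (V_DD − V_GS)/R.
Let x = V_GS − 1.47. Then 85 x² + x − 7.46 = 0, giving x = 0.29 V (positive root), so V_GS = 1.76 V.
I_D = (V_DD − V_GS)/R = (8.93 − 1.76) / 53.1 = 0.135 mA.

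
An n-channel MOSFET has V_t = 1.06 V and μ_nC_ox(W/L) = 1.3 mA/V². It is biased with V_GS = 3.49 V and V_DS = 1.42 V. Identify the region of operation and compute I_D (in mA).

Triode; I_D = 3.18 mA

V_ov = V_GS − V_t = 3.49 − 1.06 = 2.43 V.
Since V_DS = 1.42 V < V_ov = 2.43 V, the device is in the triode region.
I_D = k_n [V_ov · V_DS − ½ V_DS²] = 1.3 × [2.43 × 1.42 − 0.5 × 1.42²] = 3.18 mA.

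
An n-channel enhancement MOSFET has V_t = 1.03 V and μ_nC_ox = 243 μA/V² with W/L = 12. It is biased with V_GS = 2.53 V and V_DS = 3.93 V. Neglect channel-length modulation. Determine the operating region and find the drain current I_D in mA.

Saturation; I_D = 3.28 mA

k_n = μ_nC_ox · (W/L) = 2.916 mA/V².
V_ov = V_GS − V_t = 2.53 − 1.03 = 1.5 V.
Since V_DS = 3.93 V ≥ V_ov = 1.5 V, the device is in saturation.
I_D = ½ k_n V_ov² = 0.5 × 2.916 × 1.5² = 3.28 mA.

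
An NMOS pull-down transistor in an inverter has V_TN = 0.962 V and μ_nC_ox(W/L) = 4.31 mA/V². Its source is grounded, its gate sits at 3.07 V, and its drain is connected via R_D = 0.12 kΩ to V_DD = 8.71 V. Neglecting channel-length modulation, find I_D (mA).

I_D = 9.58 mA

V_GS = V_G = 3.07 V, so V_ov = 3.07 − 0.962 = 2.11 V.
Assume saturation: I_D = ½ k_n V_ov² = 0.5 × 4.31 × 2.11² = 9.58 mA, giving V_DS = V_DD − I_D R_D = 8.71 − 9.58 × 0.12 = 7.56 V.
V_DS = 7.56 V ≥ V_ov = 2.11 V, confirming saturation.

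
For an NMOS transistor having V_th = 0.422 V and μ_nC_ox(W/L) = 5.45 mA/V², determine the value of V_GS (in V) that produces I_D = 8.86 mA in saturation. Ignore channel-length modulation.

In saturation I_D = ½ k_n (V_GS − V_th)², so V_GS − V_th = √(2 I_D / k_n) = √(2 × 8.86 / 5.45) = 1.8 V.
V_GS = 0.422 + 1.8 = 2.23 V.

V_GS = 2.23 V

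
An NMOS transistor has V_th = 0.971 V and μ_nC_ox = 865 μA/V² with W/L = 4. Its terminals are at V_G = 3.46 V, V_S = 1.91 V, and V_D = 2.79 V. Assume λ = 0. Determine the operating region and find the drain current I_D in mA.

V_GS = V_G − V_S = 3.46 − 1.91 = 1.55 V; V_DS = V_D − V_S = 2.79 − 1.91 = 0.88 V.
k_n = μ_nC_ox · (W/L) = 3.46 mA/V².
V_ov = V_GS − V_th = 1.55 − 0.971 = 0.579 V.
Since V_DS = 0.88 V ≥ V_ov = 0.579 V, the device is in saturation.
I_D = ½ k_n V_ov² = 0.5 × 3.46 × 0.579² = 0.58 mA.

Saturation; I_D = 0.580 mA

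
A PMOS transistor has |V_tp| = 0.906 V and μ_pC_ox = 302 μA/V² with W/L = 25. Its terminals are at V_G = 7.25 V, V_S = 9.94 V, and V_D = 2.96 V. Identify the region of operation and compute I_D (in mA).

V_SG = V_S − V_G = 9.94 − 7.25 = 2.69 V; V_SD = V_S − V_D = 9.94 − 2.96 = 6.98 V.
k_p = μ_pC_ox · (W/L) = 7.55 mA/V².
V_ov = V_SG − |V_tp| = 2.69 − 0.906 = 1.78 V.
Since V_SD = 6.98 V ≥ V_ov = 1.78 V, the device is in saturation.
I_D = ½ k_p V_ov² = 0.5 × 7.55 × 1.78² = 12 mA.

Saturation; I_D = 12.0 mA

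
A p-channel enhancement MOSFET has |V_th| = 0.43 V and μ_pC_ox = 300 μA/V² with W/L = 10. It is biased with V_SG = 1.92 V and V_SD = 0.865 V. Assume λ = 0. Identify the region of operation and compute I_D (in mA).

k_p = μ_pC_ox · (W/L) = 3 mA/V².
V_ov = V_SG − |V_th| = 1.92 − 0.43 = 1.49 V.
Since V_SD = 0.865 V < V_ov = 1.49 V, the device is in the triode region.
I_D = k_p [V_ov · V_SD − ½ V_SD²] = 3 × [1.49 × 0.865 − 0.5 × 0.865²] = 2.74 mA.

Triode; I_D = 2.74 mA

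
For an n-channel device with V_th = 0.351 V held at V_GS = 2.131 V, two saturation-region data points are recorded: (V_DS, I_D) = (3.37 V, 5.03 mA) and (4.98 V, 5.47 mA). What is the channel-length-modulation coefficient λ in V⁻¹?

With V_GS fixed, I_D ∝ (1 + λ V_DS) in saturation, so I_D2/I_D1 = (1 + λ V_DS2)/(1 + λ V_DS1).
5.47/5.03 = 1.087 = (1 + 4.98 λ)/(1 + 3.37 λ).
Solving: λ (I_D1 V_DS2 − I_D2 V_DS1) = I_D2 − I_D1, so λ = (5.47 − 5.03) / (5.03 × 4.98 − 5.47 × 3.37) = 0.44 / 6.62 = 0.0665 V⁻¹.

λ = 0.0665 V⁻¹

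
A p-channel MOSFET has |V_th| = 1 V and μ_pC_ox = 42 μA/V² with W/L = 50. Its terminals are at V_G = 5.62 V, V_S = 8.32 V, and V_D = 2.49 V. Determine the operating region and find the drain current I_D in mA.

V_SG = V_S − V_G = 8.32 − 5.62 = 2.7 V; V_SD = V_S − V_D = 8.32 − 2.49 = 5.83 V.
k_p = μ_pC_ox · (W/L) = 2.1 mA/V².
V_ov = V_SG − |V_th| = 2.7 − 1 = 1.7 V.
Since V_SD = 5.83 V ≥ V_ov = 1.7 V, the device is in saturation.
I_D = ½ k_p V_ov² = 0.5 × 2.1 × 1.7² = 3.03 mA.

Saturation; I_D = 3.03 mA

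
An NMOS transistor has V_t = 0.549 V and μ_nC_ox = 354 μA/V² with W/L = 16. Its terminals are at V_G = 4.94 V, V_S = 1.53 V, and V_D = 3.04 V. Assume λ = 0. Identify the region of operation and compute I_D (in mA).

Triode; I_D = 18.0 mA

V_GS = V_G − V_S = 4.94 − 1.53 = 3.41 V; V_DS = V_D − V_S = 3.04 − 1.53 = 1.51 V.
k_n = μ_nC_ox · (W/L) = 5.664 mA/V².
V_ov = V_GS − V_t = 3.41 − 0.549 = 2.86 V.
Since V_DS = 1.51 V < V_ov = 2.86 V, the device is in the triode region.
I_D = k_n [V_ov · V_DS − ½ V_DS²] = 5.664 × [2.86 × 1.51 − 0.5 × 1.51²] = 18 mA.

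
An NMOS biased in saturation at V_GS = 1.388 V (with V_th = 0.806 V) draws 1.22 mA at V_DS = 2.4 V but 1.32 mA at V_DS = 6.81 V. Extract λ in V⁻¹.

With V_GS fixed, I_D ∝ (1 + λ V_DS) in saturation, so I_D2/I_D1 = (1 + λ V_DS2)/(1 + λ V_DS1).
1.32/1.22 = 1.082 = (1 + 6.81 λ)/(1 + 2.4 λ).
Solving: λ (I_D1 V_DS2 − I_D2 V_DS1) = I_D2 − I_D1, so λ = (1.32 − 1.22) / (1.22 × 6.81 − 1.32 × 2.4) = 0.1 / 5.14 = 0.0195 V⁻¹.

λ = 0.0195 V⁻¹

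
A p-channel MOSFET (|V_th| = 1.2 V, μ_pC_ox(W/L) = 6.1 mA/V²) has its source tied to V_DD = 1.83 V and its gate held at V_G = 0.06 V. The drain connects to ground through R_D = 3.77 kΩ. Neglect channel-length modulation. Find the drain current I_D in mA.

V_SG = V_DD − V_G = 1.83 − 0.06 = 1.77 V, so V_ov = 1.77 − 1.2 = 0.57 V.
Assume saturation: I_D = ½ k_p V_ov² = 0.5 × 6.1 × 0.57² = 0.991 mA, giving V_SD = V_DD − I_D R_D = 1.83 − 0.991 × 3.77 = -1.91 V.
But -1.91 V < V_ov = 0.57 V, so the device is actually in triode.
In triode I_D = k_p[V_ov V_SD − ½ V_SD²] and I_D = (V_DD − V_SD)/R_D. Equating: 11.5 V_SD² − 14.11 V_SD + 1.83 = 0, giving V_SD = 0.147 V (the root below V_ov).
I_D = (1.83 − 0.147) / 3.77 = 0.446 mA.

I_D = 0.446 mA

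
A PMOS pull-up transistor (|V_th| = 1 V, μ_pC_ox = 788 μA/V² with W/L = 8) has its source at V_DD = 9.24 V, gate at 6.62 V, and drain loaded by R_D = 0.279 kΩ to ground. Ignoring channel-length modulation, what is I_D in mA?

V_SG = V_DD − V_G = 9.24 − 6.62 = 2.62 V, so V_ov = 2.62 − 1 = 1.62 V.
k_p = μ_pC_ox · (W/L) = 6.304 mA/V².
Assume saturation: I_D = ½ k_p V_ov² = 0.5 × 6.304 × 1.62² = 8.27 mA, giving V_SD = V_DD − I_D R_D = 9.24 − 8.27 × 0.279 = 6.93 V.
V_SD = 6.93 V ≥ V_ov = 1.62 V, confirming saturation.

I_D = 8.27 mA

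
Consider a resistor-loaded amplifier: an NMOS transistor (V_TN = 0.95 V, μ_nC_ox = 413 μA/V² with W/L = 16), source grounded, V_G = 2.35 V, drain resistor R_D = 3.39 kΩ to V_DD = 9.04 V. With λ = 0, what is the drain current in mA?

V_GS = V_G = 2.35 V, so V_ov = 2.35 − 0.95 = 1.4 V.
k_n = μ_nC_ox · (W/L) = 6.608 mA/V².
Assume saturation: I_D = ½ k_n V_ov² = 0.5 × 6.608 × 1.4² = 6.48 mA, giving V_DS = V_DD − I_D R_D = 9.04 − 6.48 × 3.39 = -12.9 V.
But -12.9 V < V_ov = 1.4 V, so the device is actually in triode.
In triode I_D = k_n[V_ov V_DS − ½ V_DS²] and I_D = (V_DD − V_DS)/R_D. Equating: 11.2 V_DS² − 32.36 V_DS + 9.04 = 0, giving V_DS = 0.313 V (the root below V_ov).
I_D = (9.04 − 0.313) / 3.39 = 2.57 mA.

I_D = 2.57 mA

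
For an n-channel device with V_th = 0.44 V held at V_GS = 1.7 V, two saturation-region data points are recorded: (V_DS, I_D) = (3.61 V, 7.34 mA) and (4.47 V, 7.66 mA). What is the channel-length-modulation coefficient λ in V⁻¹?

λ = 0.0620 V⁻¹

With V_GS fixed, I_D ∝ (1 + λ V_DS) in saturation, so I_D2/I_D1 = (1 + λ V_DS2)/(1 + λ V_DS1).
7.66/7.34 = 1.044 = (1 + 4.47 λ)/(1 + 3.61 λ).
Solving: λ (I_D1 V_DS2 − I_D2 V_DS1) = I_D2 − I_D1, so λ = (7.66 − 7.34) / (7.34 × 4.47 − 7.66 × 3.61) = 0.32 / 5.16 = 0.062 V⁻¹.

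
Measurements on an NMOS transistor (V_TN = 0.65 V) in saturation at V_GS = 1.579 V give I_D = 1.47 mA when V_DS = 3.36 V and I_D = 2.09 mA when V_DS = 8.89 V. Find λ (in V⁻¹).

λ = 0.103 V⁻¹

With V_GS fixed, I_D ∝ (1 + λ V_DS) in saturation, so I_D2/I_D1 = (1 + λ V_DS2)/(1 + λ V_DS1).
2.09/1.47 = 1.422 = (1 + 8.89 λ)/(1 + 3.36 λ).
Solving: λ (I_D1 V_DS2 − I_D2 V_DS1) = I_D2 − I_D1, so λ = (2.09 − 1.47) / (1.47 × 8.89 − 2.09 × 3.36) = 0.62 / 6.05 = 0.103 V⁻¹.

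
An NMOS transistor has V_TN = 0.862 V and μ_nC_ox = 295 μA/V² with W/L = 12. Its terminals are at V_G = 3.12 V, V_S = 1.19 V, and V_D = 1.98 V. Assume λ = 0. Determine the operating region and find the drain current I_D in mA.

V_GS = V_G − V_S = 3.12 − 1.19 = 1.93 V; V_DS = V_D − V_S = 1.98 − 1.19 = 0.79 V.
k_n = μ_nC_ox · (W/L) = 3.54 mA/V².
V_ov = V_GS − V_TN = 1.93 − 0.862 = 1.07 V.
Since V_DS = 0.79 V < V_ov = 1.07 V, the device is in the triode region.
I_D = k_n [V_ov · V_DS − ½ V_DS²] = 3.54 × [1.07 × 0.79 − 0.5 × 0.79²] = 1.88 mA.

Triode; I_D = 1.88 mA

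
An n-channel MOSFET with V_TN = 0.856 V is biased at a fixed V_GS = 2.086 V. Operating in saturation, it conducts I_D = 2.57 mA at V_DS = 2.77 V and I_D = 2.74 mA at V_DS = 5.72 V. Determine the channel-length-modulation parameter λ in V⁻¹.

λ = 0.0239 V⁻¹

With V_GS fixed, I_D ∝ (1 + λ V_DS) in saturation, so I_D2/I_D1 = (1 + λ V_DS2)/(1 + λ V_DS1).
2.74/2.57 = 1.066 = (1 + 5.72 λ)/(1 + 2.77 λ).
Solving: λ (I_D1 V_DS2 − I_D2 V_DS1) = I_D2 − I_D1, so λ = (2.74 − 2.57) / (2.57 × 5.72 − 2.74 × 2.77) = 0.17 / 7.11 = 0.0239 V⁻¹.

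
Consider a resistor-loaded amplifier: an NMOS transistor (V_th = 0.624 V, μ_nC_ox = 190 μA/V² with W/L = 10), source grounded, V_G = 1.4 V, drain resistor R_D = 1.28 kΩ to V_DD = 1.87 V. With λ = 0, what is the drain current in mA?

V_GS = V_G = 1.4 V, so V_ov = 1.4 − 0.624 = 0.776 V.
k_n = μ_nC_ox · (W/L) = 1.9 mA/V².
Assume saturation: I_D = ½ k_n V_ov² = 0.5 × 1.9 × 0.776² = 0.572 mA, giving V_DS = V_DD − I_D R_D = 1.87 − 0.572 × 1.28 = 1.14 V.
V_DS = 1.14 V ≥ V_ov = 0.776 V, confirming saturation.

I_D = 0.572 mA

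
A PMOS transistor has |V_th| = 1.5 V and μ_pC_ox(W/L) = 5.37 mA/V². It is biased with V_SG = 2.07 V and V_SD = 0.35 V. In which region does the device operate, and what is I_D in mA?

Triode; I_D = 0.742 mA

V_ov = V_SG − |V_th| = 2.07 − 1.5 = 0.57 V.
Since V_SD = 0.35 V < V_ov = 0.57 V, the device is in the triode region.
I_D = k_p [V_ov · V_SD − ½ V_SD²] = 5.37 × [0.57 × 0.35 − 0.5 × 0.35²] = 0.742 mA.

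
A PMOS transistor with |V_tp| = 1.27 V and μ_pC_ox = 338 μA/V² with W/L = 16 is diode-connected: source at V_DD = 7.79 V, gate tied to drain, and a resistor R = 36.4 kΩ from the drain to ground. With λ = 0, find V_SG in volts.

With gate tied to drain, V_SG = V_SD ≥ V_SG − |V_tp|, so the device is in saturation.
k_p = μ_pC_ox · (W/L) = 5.408 mA/V².
KCL at the drain: ½ k_p (V_SG − |V_tp|)² = (V_DD − V_SG)/R.
Let x = V_SG − 1.27. Then 98.4 x² + x − 6.52 = 0, giving x = 0.252 V (positive root), so V_SG = 1.52 V.
I_D = (V_DD − V_SG)/R = (7.79 − 1.52) / 36.4 = 0.172 mA.

V_SG = 1.52 V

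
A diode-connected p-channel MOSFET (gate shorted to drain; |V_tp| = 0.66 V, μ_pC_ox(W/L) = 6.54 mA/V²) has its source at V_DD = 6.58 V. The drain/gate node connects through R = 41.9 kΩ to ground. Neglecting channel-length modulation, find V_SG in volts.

With gate tied to drain, V_SG = V_SD ≥ V_SG − |V_tp|, so the device is in saturation.
KCL at the drain: ½ k_p (V_SG − |V_tp|)² = (V_DD − V_SG)/R.
Let x = V_SG − 0.66. Then 137 x² + x − 5.92 = 0, giving x = 0.204 V (positive root), so V_SG = 0.864 V.
I_D = (V_DD − V_SG)/R = (6.58 − 0.864) / 41.9 = 0.136 mA.

V_SG = 0.864 V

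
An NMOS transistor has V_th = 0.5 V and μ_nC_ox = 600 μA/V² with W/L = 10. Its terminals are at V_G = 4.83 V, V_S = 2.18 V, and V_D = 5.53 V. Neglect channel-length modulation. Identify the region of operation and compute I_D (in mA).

V_GS = V_G − V_S = 4.83 − 2.18 = 2.65 V; V_DS = V_D − V_S = 5.53 − 2.18 = 3.35 V.
k_n = μ_nC_ox · (W/L) = 6 mA/V².
V_ov = V_GS − V_th = 2.65 − 0.5 = 2.15 V.
Since V_DS = 3.35 V ≥ V_ov = 2.15 V, the device is in saturation.
I_D = ½ k_n V_ov² = 0.5 × 6 × 2.15² = 13.9 mA.

Saturation; I_D = 13.9 mA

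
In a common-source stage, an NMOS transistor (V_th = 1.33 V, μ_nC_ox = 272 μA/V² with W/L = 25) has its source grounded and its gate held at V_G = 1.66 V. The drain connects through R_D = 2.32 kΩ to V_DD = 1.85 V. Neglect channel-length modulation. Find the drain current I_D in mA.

I_D = 0.370 mA

V_GS = V_G = 1.66 V, so V_ov = 1.66 − 1.33 = 0.33 V.
k_n = μ_nC_ox · (W/L) = 6.8 mA/V².
Assume saturation: I_D = ½ k_n V_ov² = 0.5 × 6.8 × 0.33² = 0.37 mA, giving V_DS = V_DD − I_D R_D = 1.85 − 0.37 × 2.32 = 0.991 V.
V_DS = 0.991 V ≥ V_ov = 0.33 V, confirming saturation.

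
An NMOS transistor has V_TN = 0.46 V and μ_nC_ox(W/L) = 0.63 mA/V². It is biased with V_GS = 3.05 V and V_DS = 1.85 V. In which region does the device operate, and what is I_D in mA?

V_ov = V_GS − V_TN = 3.05 − 0.46 = 2.59 V.
Since V_DS = 1.85 V < V_ov = 2.59 V, the device is in the triode region.
I_D = k_n [V_ov · V_DS − ½ V_DS²] = 0.63 × [2.59 × 1.85 − 0.5 × 1.85²] = 1.94 mA.

Triode; I_D = 1.94 mA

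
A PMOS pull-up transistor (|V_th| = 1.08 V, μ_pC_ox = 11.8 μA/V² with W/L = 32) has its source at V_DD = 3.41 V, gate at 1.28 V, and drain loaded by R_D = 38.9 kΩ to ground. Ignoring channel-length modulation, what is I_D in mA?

V_SG = V_DD − V_G = 3.41 − 1.28 = 2.13 V, so V_ov = 2.13 − 1.08 = 1.05 V.
k_p = μ_pC_ox · (W/L) = 0.3776 mA/V².
Assume saturation: I_D = ½ k_p V_ov² = 0.5 × 0.3776 × 1.05² = 0.208 mA, giving V_SD = V_DD − I_D R_D = 3.41 − 0.208 × 38.9 = -4.69 V.
But -4.69 V < V_ov = 1.05 V, so the device is actually in triode.
In triode I_D = k_p[V_ov V_SD − ½ V_SD²] and I_D = (V_DD − V_SD)/R_D. Equating: 7.34 V_SD² − 16.42 V_SD + 3.41 = 0, giving V_SD = 0.232 V (the root below V_ov).
I_D = (3.41 − 0.232) / 38.9 = 0.0817 mA.

I_D = 0.0817 mA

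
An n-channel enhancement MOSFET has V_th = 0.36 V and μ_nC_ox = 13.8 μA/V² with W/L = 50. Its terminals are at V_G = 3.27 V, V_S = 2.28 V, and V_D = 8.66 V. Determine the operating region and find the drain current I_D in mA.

Saturation; I_D = 0.137 mA

V_GS = V_G − V_S = 3.27 − 2.28 = 0.99 V; V_DS = V_D − V_S = 8.66 − 2.28 = 6.38 V.
k_n = μ_nC_ox · (W/L) = 0.69 mA/V².
V_ov = V_GS − V_th = 0.99 − 0.36 = 0.63 V.
Since V_DS = 6.38 V ≥ V_ov = 0.63 V, the device is in saturation.
I_D = ½ k_n V_ov² = 0.5 × 0.69 × 0.63² = 0.137 mA.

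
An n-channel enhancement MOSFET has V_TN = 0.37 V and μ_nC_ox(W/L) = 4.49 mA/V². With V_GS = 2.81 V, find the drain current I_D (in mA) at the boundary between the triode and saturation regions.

I_D = 13.4 mA

At the boundary V_DS = V_ov = V_GS − V_TN = 2.81 − 0.37 = 2.44 V.
I_D = ½ k_n V_ov² = 0.5 × 4.49 × 2.44² = 13.4 mA.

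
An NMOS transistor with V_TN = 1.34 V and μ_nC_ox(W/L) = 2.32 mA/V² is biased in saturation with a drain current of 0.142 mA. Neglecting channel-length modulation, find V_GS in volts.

In saturation I_D = ½ k_n (V_GS − V_TN)², so V_GS − V_TN = √(2 I_D / k_n) = √(2 × 0.142 / 2.32) = 0.35 V.
V_GS = 1.34 + 0.35 = 1.69 V.

V_GS = 1.69 V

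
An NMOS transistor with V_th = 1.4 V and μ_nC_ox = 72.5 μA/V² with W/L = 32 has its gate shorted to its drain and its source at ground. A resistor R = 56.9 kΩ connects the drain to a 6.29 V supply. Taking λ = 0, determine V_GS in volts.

V_GS = 1.66 V

With gate tied to drain, V_GS = V_DS ≥ V_GS − V_th, so the device is in saturation.
k_n = μ_nC_ox · (W/L) = 2.32 mA/V².
KCL at the drain: ½ k_n (V_GS − V_th)² = (V_DD − V_GS)/R.
Let x = V_GS − 1.4. Then 66 x² + x − 4.89 = 0, giving x = 0.265 V (positive root), so V_GS = 1.66 V.
I_D = (V_DD − V_GS)/R = (6.29 − 1.66) / 56.9 = 0.0813 mA.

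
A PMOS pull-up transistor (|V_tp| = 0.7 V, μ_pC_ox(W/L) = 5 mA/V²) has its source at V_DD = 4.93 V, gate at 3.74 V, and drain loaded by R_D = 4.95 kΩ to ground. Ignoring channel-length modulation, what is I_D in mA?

I_D = 0.600 mA

V_SG = V_DD − V_G = 4.93 − 3.74 = 1.19 V, so V_ov = 1.19 − 0.7 = 0.49 V.
Assume saturation: I_D = ½ k_p V_ov² = 0.5 × 5 × 0.49² = 0.6 mA, giving V_SD = V_DD − I_D R_D = 4.93 − 0.6 × 4.95 = 1.96 V.
V_SD = 1.96 V ≥ V_ov = 0.49 V, confirming saturation.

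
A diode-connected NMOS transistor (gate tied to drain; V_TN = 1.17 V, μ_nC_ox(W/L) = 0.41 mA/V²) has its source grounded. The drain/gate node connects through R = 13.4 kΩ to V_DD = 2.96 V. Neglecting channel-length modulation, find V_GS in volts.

V_GS = 1.82 V

With gate tied to drain, V_GS = V_DS ≥ V_GS − V_TN, so the device is in saturation.
KCL at the drain: ½ k_n (V_GS − V_TN)² = (V_DD − V_GS)/R.
Let x = V_GS − 1.17. Then 2.75 x² + x − 1.79 = 0, giving x = 0.645 V (positive root), so V_GS = 1.82 V.
I_D = (V_DD − V_GS)/R = (2.96 − 1.82) / 13.4 = 0.0854 mA.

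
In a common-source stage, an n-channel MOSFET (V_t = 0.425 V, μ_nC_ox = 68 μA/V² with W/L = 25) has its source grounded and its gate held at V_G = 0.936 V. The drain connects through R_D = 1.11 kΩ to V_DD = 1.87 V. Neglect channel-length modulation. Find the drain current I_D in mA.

V_GS = V_G = 0.936 V, so V_ov = 0.936 − 0.425 = 0.511 V.
k_n = μ_nC_ox · (W/L) = 1.7 mA/V².
Assume saturation: I_D = ½ k_n V_ov² = 0.5 × 1.7 × 0.511² = 0.222 mA, giving V_DS = V_DD − I_D R_D = 1.87 − 0.222 × 1.11 = 1.62 V.
V_DS = 1.62 V ≥ V_ov = 0.511 V, confirming saturation.

I_D = 0.222 mA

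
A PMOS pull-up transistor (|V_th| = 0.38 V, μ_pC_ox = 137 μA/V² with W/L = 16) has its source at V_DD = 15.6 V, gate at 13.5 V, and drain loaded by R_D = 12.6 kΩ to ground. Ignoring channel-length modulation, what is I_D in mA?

I_D = 1.21 mA

V_SG = V_DD − V_G = 15.6 − 13.5 = 2.1 V, so V_ov = 2.1 − 0.38 = 1.72 V.
k_p = μ_pC_ox · (W/L) = 2.192 mA/V².
Assume saturation: I_D = ½ k_p V_ov² = 0.5 × 2.192 × 1.72² = 3.24 mA, giving V_SD = V_DD − I_D R_D = 15.6 − 3.24 × 12.6 = -25.3 V.
But -25.3 V < V_ov = 1.72 V, so the device is actually in triode.
In triode I_D = k_p[V_ov V_SD − ½ V_SD²] and I_D = (V_DD − V_SD)/R_D. Equating: 13.8 V_SD² − 48.51 V_SD + 15.6 = 0, giving V_SD = 0.358 V (the root below V_ov).
I_D = (15.6 − 0.358) / 12.6 = 1.21 mA.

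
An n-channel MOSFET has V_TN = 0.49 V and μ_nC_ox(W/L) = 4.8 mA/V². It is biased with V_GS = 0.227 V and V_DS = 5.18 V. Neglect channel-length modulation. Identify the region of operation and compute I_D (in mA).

V_GS = 0.227 V < V_TN = 0.49 V, so the transistor is in cutoff.

Cutoff; I_D = 0 mA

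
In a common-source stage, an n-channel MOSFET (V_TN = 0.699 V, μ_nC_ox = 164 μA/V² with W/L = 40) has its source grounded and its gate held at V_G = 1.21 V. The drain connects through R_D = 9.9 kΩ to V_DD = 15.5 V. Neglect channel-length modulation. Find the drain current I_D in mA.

V_GS = V_G = 1.21 V, so V_ov = 1.21 − 0.699 = 0.511 V.
k_n = μ_nC_ox · (W/L) = 6.56 mA/V².
Assume saturation: I_D = ½ k_n V_ov² = 0.5 × 6.56 × 0.511² = 0.856 mA, giving V_DS = V_DD − I_D R_D = 15.5 − 0.856 × 9.9 = 7.02 V.
V_DS = 7.02 V ≥ V_ov = 0.511 V, confirming saturation.

I_D = 0.856 mA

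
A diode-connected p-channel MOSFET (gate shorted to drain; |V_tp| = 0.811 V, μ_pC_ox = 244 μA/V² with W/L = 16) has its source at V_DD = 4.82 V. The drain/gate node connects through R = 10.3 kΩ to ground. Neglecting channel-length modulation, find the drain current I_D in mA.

With gate tied to drain, V_SG = V_SD ≥ V_SG − |V_tp|, so the device is in saturation.
k_p = μ_pC_ox · (W/L) = 3.904 mA/V².
KCL at the drain: ½ k_p (V_SG − |V_tp|)² = (V_DD − V_SG)/R.
Let x = V_SG − 0.811. Then 20.1 x² + x − 4.009 = 0, giving x = 0.422 V (positive root), so V_SG = 1.23 V.
I_D = (V_DD − V_SG)/R = (4.82 − 1.23) / 10.3 = 0.348 mA.

I_D = 0.348 mA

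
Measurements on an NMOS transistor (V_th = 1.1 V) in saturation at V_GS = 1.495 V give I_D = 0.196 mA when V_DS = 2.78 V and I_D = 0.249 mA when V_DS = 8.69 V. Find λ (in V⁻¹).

λ = 0.0524 V⁻¹

With V_GS fixed, I_D ∝ (1 + λ V_DS) in saturation, so I_D2/I_D1 = (1 + λ V_DS2)/(1 + λ V_DS1).
0.249/0.196 = 1.27 = (1 + 8.69 λ)/(1 + 2.78 λ).
Solving: λ (I_D1 V_DS2 − I_D2 V_DS1) = I_D2 − I_D1, so λ = (0.249 − 0.196) / (0.196 × 8.69 − 0.249 × 2.78) = 0.053 / 1.01 = 0.0524 V⁻¹.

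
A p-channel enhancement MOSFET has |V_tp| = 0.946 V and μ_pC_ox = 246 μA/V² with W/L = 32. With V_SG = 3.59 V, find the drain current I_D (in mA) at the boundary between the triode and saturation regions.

At the boundary V_SD = V_ov = V_SG − |V_tp| = 3.59 − 0.946 = 2.64 V.
k_p = μ_pC_ox · (W/L) = 7.872 mA/V².
I_D = ½ k_p V_ov² = 0.5 × 7.872 × 2.64² = 27.5 mA.

I_D = 27.5 mA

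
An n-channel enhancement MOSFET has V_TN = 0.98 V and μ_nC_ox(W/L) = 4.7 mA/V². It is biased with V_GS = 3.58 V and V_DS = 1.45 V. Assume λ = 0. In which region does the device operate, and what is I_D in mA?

V_ov = V_GS − V_TN = 3.58 − 0.98 = 2.6 V.
Since V_DS = 1.45 V < V_ov = 2.6 V, the device is in the triode region.
I_D = k_n [V_ov · V_DS − ½ V_DS²] = 4.7 × [2.6 × 1.45 − 0.5 × 1.45²] = 12.8 mA.

Triode; I_D = 12.8 mA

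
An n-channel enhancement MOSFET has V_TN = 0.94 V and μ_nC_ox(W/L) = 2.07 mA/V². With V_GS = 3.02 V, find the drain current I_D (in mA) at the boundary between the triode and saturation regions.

At the boundary V_DS = V_ov = V_GS − V_TN = 3.02 − 0.94 = 2.08 V.
I_D = ½ k_n V_ov² = 0.5 × 2.07 × 2.08² = 4.48 mA.

I_D = 4.48 mA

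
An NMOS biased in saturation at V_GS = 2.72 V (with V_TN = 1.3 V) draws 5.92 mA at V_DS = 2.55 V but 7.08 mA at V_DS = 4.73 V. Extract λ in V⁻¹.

With V_GS fixed, I_D ∝ (1 + λ V_DS) in saturation, so I_D2/I_D1 = (1 + λ V_DS2)/(1 + λ V_DS1).
7.08/5.92 = 1.196 = (1 + 4.73 λ)/(1 + 2.55 λ).
Solving: λ (I_D1 V_DS2 − I_D2 V_DS1) = I_D2 − I_D1, so λ = (7.08 − 5.92) / (5.92 × 4.73 − 7.08 × 2.55) = 1.16 / 9.95 = 0.117 V⁻¹.

λ = 0.117 V⁻¹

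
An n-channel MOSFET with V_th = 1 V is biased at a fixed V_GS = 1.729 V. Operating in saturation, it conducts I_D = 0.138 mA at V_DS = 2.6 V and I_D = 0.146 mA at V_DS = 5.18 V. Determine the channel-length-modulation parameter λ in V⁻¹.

With V_GS fixed, I_D ∝ (1 + λ V_DS) in saturation, so I_D2/I_D1 = (1 + λ V_DS2)/(1 + λ V_DS1).
0.146/0.138 = 1.058 = (1 + 5.18 λ)/(1 + 2.6 λ).
Solving: λ (I_D1 V_DS2 − I_D2 V_DS1) = I_D2 − I_D1, so λ = (0.146 − 0.138) / (0.138 × 5.18 − 0.146 × 2.6) = 0.008 / 0.335 = 0.0239 V⁻¹.

λ = 0.0239 V⁻¹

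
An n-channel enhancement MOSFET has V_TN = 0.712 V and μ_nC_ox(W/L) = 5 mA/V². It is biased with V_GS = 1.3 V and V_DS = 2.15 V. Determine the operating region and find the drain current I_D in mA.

Saturation; I_D = 0.864 mA

V_ov = V_GS − V_TN = 1.3 − 0.712 = 0.588 V.
Since V_DS = 2.15 V ≥ V_ov = 0.588 V, the device is in saturation.
I_D = ½ k_n V_ov² = 0.5 × 5 × 0.588² = 0.864 mA.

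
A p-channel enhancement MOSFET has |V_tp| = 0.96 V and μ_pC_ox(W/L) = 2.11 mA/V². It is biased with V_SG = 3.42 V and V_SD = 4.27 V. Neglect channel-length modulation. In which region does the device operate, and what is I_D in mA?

V_ov = V_SG − |V_tp| = 3.42 − 0.96 = 2.46 V.
Since V_SD = 4.27 V ≥ V_ov = 2.46 V, the device is in saturation.
I_D = ½ k_p V_ov² = 0.5 × 2.11 × 2.46² = 6.38 mA.

Saturation; I_D = 6.38 mA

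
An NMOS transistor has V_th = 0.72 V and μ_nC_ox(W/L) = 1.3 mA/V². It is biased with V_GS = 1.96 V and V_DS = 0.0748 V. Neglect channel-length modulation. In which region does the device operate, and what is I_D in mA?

Triode; I_D = 0.117 mA

V_ov = V_GS − V_th = 1.96 − 0.72 = 1.24 V.
Since V_DS = 0.0748 V < V_ov = 1.24 V, the device is in the triode region.
I_D = k_n [V_ov · V_DS − ½ V_DS²] = 1.3 × [1.24 × 0.0748 − 0.5 × 0.0748²] = 0.117 mA.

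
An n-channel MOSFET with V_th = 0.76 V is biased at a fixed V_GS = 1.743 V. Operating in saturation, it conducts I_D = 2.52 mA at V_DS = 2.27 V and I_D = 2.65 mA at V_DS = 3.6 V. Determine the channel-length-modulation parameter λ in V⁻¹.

λ = 0.0425 V⁻¹

With V_GS fixed, I_D ∝ (1 + λ V_DS) in saturation, so I_D2/I_D1 = (1 + λ V_DS2)/(1 + λ V_DS1).
2.65/2.52 = 1.052 = (1 + 3.6 λ)/(1 + 2.27 λ).
Solving: λ (I_D1 V_DS2 − I_D2 V_DS1) = I_D2 − I_D1, so λ = (2.65 − 2.52) / (2.52 × 3.6 − 2.65 × 2.27) = 0.13 / 3.06 = 0.0425 V⁻¹.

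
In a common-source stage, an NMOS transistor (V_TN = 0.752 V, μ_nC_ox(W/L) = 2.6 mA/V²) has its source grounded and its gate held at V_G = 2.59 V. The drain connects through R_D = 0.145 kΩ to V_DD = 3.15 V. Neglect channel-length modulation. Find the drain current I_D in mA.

I_D = 4.39 mA

V_GS = V_G = 2.59 V, so V_ov = 2.59 − 0.752 = 1.84 V.
Assume saturation: I_D = ½ k_n V_ov² = 0.5 × 2.6 × 1.84² = 4.39 mA, giving V_DS = V_DD − I_D R_D = 3.15 − 4.39 × 0.145 = 2.51 V.
V_DS = 2.51 V ≥ V_ov = 1.84 V, confirming saturation.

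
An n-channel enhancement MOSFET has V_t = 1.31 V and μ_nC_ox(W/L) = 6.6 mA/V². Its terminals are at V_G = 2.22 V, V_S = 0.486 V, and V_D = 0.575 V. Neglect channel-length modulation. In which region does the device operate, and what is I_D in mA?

Triode; I_D = 0.223 mA

V_GS = V_G − V_S = 2.22 − 0.486 = 1.73 V; V_DS = V_D − V_S = 0.575 − 0.486 = 0.089 V.
V_ov = V_GS − V_t = 1.73 − 1.31 = 0.424 V.
Since V_DS = 0.089 V < V_ov = 0.424 V, the device is in the triode region.
I_D = k_n [V_ov · V_DS − ½ V_DS²] = 6.6 × [0.424 × 0.089 − 0.5 × 0.089²] = 0.223 mA.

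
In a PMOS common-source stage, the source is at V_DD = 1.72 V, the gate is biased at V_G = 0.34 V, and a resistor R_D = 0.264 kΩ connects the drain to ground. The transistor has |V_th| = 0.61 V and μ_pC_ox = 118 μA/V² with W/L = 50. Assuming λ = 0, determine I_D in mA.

I_D = 1.75 mA

V_SG = V_DD − V_G = 1.72 − 0.34 = 1.38 V, so V_ov = 1.38 − 0.61 = 0.77 V.
k_p = μ_pC_ox · (W/L) = 5.9 mA/V².
Assume saturation: I_D = ½ k_p V_ov² = 0.5 × 5.9 × 0.77² = 1.75 mA, giving V_SD = V_DD − I_D R_D = 1.72 − 1.75 × 0.264 = 1.26 V.
V_SD = 1.26 V ≥ V_ov = 0.77 V, confirming saturation.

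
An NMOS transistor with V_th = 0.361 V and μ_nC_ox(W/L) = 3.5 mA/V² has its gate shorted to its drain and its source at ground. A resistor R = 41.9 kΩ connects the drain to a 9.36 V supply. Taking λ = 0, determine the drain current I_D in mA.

With gate tied to drain, V_GS = V_DS ≥ V_GS − V_th, so the device is in saturation.
KCL at the drain: ½ k_n (V_GS − V_th)² = (V_DD − V_GS)/R.
Let x = V_GS − 0.361. Then 73.3 x² + x − 8.999 = 0, giving x = 0.344 V (positive root), so V_GS = 0.705 V.
I_D = (V_DD − V_GS)/R = (9.36 − 0.705) / 41.9 = 0.207 mA.

I_D = 0.207 mA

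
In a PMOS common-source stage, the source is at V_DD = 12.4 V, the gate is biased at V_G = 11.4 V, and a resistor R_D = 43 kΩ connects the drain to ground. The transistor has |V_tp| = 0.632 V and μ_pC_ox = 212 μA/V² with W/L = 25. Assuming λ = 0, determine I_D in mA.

I_D = 0.284 mA

V_SG = V_DD − V_G = 12.4 − 11.4 = 1 V, so V_ov = 1 − 0.632 = 0.368 V.
k_p = μ_pC_ox · (W/L) = 5.3 mA/V².
Assume saturation: I_D = ½ k_p V_ov² = 0.5 × 5.3 × 0.368² = 0.359 mA, giving V_SD = V_DD − I_D R_D = 12.4 − 0.359 × 43 = -3.03 V.
But -3.03 V < V_ov = 0.368 V, so the device is actually in triode.
In triode I_D = k_p[V_ov V_SD − ½ V_SD²] and I_D = (V_DD − V_SD)/R_D. Equating: 114 V_SD² − 84.87 V_SD + 12.4 = 0, giving V_SD = 0.2 V (the root below V_ov).
I_D = (12.4 − 0.2) / 43 = 0.284 mA.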